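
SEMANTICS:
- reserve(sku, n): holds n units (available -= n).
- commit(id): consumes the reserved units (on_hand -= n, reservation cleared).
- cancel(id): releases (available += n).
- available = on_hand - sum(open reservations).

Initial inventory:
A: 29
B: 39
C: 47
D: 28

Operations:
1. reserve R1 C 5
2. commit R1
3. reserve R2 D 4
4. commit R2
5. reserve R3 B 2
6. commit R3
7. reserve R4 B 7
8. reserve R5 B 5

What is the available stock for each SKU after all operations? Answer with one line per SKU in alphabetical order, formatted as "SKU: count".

Answer: A: 29
B: 25
C: 42
D: 24

Derivation:
Step 1: reserve R1 C 5 -> on_hand[A=29 B=39 C=47 D=28] avail[A=29 B=39 C=42 D=28] open={R1}
Step 2: commit R1 -> on_hand[A=29 B=39 C=42 D=28] avail[A=29 B=39 C=42 D=28] open={}
Step 3: reserve R2 D 4 -> on_hand[A=29 B=39 C=42 D=28] avail[A=29 B=39 C=42 D=24] open={R2}
Step 4: commit R2 -> on_hand[A=29 B=39 C=42 D=24] avail[A=29 B=39 C=42 D=24] open={}
Step 5: reserve R3 B 2 -> on_hand[A=29 B=39 C=42 D=24] avail[A=29 B=37 C=42 D=24] open={R3}
Step 6: commit R3 -> on_hand[A=29 B=37 C=42 D=24] avail[A=29 B=37 C=42 D=24] open={}
Step 7: reserve R4 B 7 -> on_hand[A=29 B=37 C=42 D=24] avail[A=29 B=30 C=42 D=24] open={R4}
Step 8: reserve R5 B 5 -> on_hand[A=29 B=37 C=42 D=24] avail[A=29 B=25 C=42 D=24] open={R4,R5}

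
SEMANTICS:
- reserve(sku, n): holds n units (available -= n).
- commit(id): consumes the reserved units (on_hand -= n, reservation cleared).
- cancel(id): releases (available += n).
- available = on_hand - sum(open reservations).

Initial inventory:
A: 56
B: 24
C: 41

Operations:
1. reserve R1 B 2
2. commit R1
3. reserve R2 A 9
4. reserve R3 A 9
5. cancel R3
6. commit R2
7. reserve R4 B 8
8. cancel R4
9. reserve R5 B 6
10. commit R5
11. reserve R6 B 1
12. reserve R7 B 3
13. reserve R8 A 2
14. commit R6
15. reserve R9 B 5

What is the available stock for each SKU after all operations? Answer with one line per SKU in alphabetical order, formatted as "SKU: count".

Step 1: reserve R1 B 2 -> on_hand[A=56 B=24 C=41] avail[A=56 B=22 C=41] open={R1}
Step 2: commit R1 -> on_hand[A=56 B=22 C=41] avail[A=56 B=22 C=41] open={}
Step 3: reserve R2 A 9 -> on_hand[A=56 B=22 C=41] avail[A=47 B=22 C=41] open={R2}
Step 4: reserve R3 A 9 -> on_hand[A=56 B=22 C=41] avail[A=38 B=22 C=41] open={R2,R3}
Step 5: cancel R3 -> on_hand[A=56 B=22 C=41] avail[A=47 B=22 C=41] open={R2}
Step 6: commit R2 -> on_hand[A=47 B=22 C=41] avail[A=47 B=22 C=41] open={}
Step 7: reserve R4 B 8 -> on_hand[A=47 B=22 C=41] avail[A=47 B=14 C=41] open={R4}
Step 8: cancel R4 -> on_hand[A=47 B=22 C=41] avail[A=47 B=22 C=41] open={}
Step 9: reserve R5 B 6 -> on_hand[A=47 B=22 C=41] avail[A=47 B=16 C=41] open={R5}
Step 10: commit R5 -> on_hand[A=47 B=16 C=41] avail[A=47 B=16 C=41] open={}
Step 11: reserve R6 B 1 -> on_hand[A=47 B=16 C=41] avail[A=47 B=15 C=41] open={R6}
Step 12: reserve R7 B 3 -> on_hand[A=47 B=16 C=41] avail[A=47 B=12 C=41] open={R6,R7}
Step 13: reserve R8 A 2 -> on_hand[A=47 B=16 C=41] avail[A=45 B=12 C=41] open={R6,R7,R8}
Step 14: commit R6 -> on_hand[A=47 B=15 C=41] avail[A=45 B=12 C=41] open={R7,R8}
Step 15: reserve R9 B 5 -> on_hand[A=47 B=15 C=41] avail[A=45 B=7 C=41] open={R7,R8,R9}

Answer: A: 45
B: 7
C: 41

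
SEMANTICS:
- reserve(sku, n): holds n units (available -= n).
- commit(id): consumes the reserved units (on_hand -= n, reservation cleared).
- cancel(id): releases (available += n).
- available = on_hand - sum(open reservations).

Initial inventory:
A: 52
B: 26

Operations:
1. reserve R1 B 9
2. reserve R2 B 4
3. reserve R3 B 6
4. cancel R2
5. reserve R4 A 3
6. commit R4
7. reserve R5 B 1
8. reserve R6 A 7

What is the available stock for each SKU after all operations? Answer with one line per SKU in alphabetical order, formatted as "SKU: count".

Step 1: reserve R1 B 9 -> on_hand[A=52 B=26] avail[A=52 B=17] open={R1}
Step 2: reserve R2 B 4 -> on_hand[A=52 B=26] avail[A=52 B=13] open={R1,R2}
Step 3: reserve R3 B 6 -> on_hand[A=52 B=26] avail[A=52 B=7] open={R1,R2,R3}
Step 4: cancel R2 -> on_hand[A=52 B=26] avail[A=52 B=11] open={R1,R3}
Step 5: reserve R4 A 3 -> on_hand[A=52 B=26] avail[A=49 B=11] open={R1,R3,R4}
Step 6: commit R4 -> on_hand[A=49 B=26] avail[A=49 B=11] open={R1,R3}
Step 7: reserve R5 B 1 -> on_hand[A=49 B=26] avail[A=49 B=10] open={R1,R3,R5}
Step 8: reserve R6 A 7 -> on_hand[A=49 B=26] avail[A=42 B=10] open={R1,R3,R5,R6}

Answer: A: 42
B: 10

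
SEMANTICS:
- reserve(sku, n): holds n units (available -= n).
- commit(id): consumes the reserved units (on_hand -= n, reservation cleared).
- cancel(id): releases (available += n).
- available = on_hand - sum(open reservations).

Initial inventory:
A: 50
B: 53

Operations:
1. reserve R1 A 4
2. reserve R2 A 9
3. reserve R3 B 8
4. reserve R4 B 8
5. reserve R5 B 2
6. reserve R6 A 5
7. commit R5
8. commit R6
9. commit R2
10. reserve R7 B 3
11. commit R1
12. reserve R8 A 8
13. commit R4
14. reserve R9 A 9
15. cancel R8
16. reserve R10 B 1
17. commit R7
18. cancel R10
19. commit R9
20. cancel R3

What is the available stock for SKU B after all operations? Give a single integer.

Answer: 40

Derivation:
Step 1: reserve R1 A 4 -> on_hand[A=50 B=53] avail[A=46 B=53] open={R1}
Step 2: reserve R2 A 9 -> on_hand[A=50 B=53] avail[A=37 B=53] open={R1,R2}
Step 3: reserve R3 B 8 -> on_hand[A=50 B=53] avail[A=37 B=45] open={R1,R2,R3}
Step 4: reserve R4 B 8 -> on_hand[A=50 B=53] avail[A=37 B=37] open={R1,R2,R3,R4}
Step 5: reserve R5 B 2 -> on_hand[A=50 B=53] avail[A=37 B=35] open={R1,R2,R3,R4,R5}
Step 6: reserve R6 A 5 -> on_hand[A=50 B=53] avail[A=32 B=35] open={R1,R2,R3,R4,R5,R6}
Step 7: commit R5 -> on_hand[A=50 B=51] avail[A=32 B=35] open={R1,R2,R3,R4,R6}
Step 8: commit R6 -> on_hand[A=45 B=51] avail[A=32 B=35] open={R1,R2,R3,R4}
Step 9: commit R2 -> on_hand[A=36 B=51] avail[A=32 B=35] open={R1,R3,R4}
Step 10: reserve R7 B 3 -> on_hand[A=36 B=51] avail[A=32 B=32] open={R1,R3,R4,R7}
Step 11: commit R1 -> on_hand[A=32 B=51] avail[A=32 B=32] open={R3,R4,R7}
Step 12: reserve R8 A 8 -> on_hand[A=32 B=51] avail[A=24 B=32] open={R3,R4,R7,R8}
Step 13: commit R4 -> on_hand[A=32 B=43] avail[A=24 B=32] open={R3,R7,R8}
Step 14: reserve R9 A 9 -> on_hand[A=32 B=43] avail[A=15 B=32] open={R3,R7,R8,R9}
Step 15: cancel R8 -> on_hand[A=32 B=43] avail[A=23 B=32] open={R3,R7,R9}
Step 16: reserve R10 B 1 -> on_hand[A=32 B=43] avail[A=23 B=31] open={R10,R3,R7,R9}
Step 17: commit R7 -> on_hand[A=32 B=40] avail[A=23 B=31] open={R10,R3,R9}
Step 18: cancel R10 -> on_hand[A=32 B=40] avail[A=23 B=32] open={R3,R9}
Step 19: commit R9 -> on_hand[A=23 B=40] avail[A=23 B=32] open={R3}
Step 20: cancel R3 -> on_hand[A=23 B=40] avail[A=23 B=40] open={}
Final available[B] = 40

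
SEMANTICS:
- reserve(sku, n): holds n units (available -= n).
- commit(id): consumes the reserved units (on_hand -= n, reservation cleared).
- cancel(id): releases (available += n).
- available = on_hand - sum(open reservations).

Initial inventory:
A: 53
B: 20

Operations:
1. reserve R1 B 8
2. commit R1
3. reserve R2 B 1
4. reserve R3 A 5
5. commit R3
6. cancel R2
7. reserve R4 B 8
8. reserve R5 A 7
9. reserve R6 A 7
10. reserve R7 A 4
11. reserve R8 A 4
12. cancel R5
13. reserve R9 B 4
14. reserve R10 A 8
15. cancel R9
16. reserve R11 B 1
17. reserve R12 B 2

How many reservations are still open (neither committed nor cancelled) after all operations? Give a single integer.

Answer: 7

Derivation:
Step 1: reserve R1 B 8 -> on_hand[A=53 B=20] avail[A=53 B=12] open={R1}
Step 2: commit R1 -> on_hand[A=53 B=12] avail[A=53 B=12] open={}
Step 3: reserve R2 B 1 -> on_hand[A=53 B=12] avail[A=53 B=11] open={R2}
Step 4: reserve R3 A 5 -> on_hand[A=53 B=12] avail[A=48 B=11] open={R2,R3}
Step 5: commit R3 -> on_hand[A=48 B=12] avail[A=48 B=11] open={R2}
Step 6: cancel R2 -> on_hand[A=48 B=12] avail[A=48 B=12] open={}
Step 7: reserve R4 B 8 -> on_hand[A=48 B=12] avail[A=48 B=4] open={R4}
Step 8: reserve R5 A 7 -> on_hand[A=48 B=12] avail[A=41 B=4] open={R4,R5}
Step 9: reserve R6 A 7 -> on_hand[A=48 B=12] avail[A=34 B=4] open={R4,R5,R6}
Step 10: reserve R7 A 4 -> on_hand[A=48 B=12] avail[A=30 B=4] open={R4,R5,R6,R7}
Step 11: reserve R8 A 4 -> on_hand[A=48 B=12] avail[A=26 B=4] open={R4,R5,R6,R7,R8}
Step 12: cancel R5 -> on_hand[A=48 B=12] avail[A=33 B=4] open={R4,R6,R7,R8}
Step 13: reserve R9 B 4 -> on_hand[A=48 B=12] avail[A=33 B=0] open={R4,R6,R7,R8,R9}
Step 14: reserve R10 A 8 -> on_hand[A=48 B=12] avail[A=25 B=0] open={R10,R4,R6,R7,R8,R9}
Step 15: cancel R9 -> on_hand[A=48 B=12] avail[A=25 B=4] open={R10,R4,R6,R7,R8}
Step 16: reserve R11 B 1 -> on_hand[A=48 B=12] avail[A=25 B=3] open={R10,R11,R4,R6,R7,R8}
Step 17: reserve R12 B 2 -> on_hand[A=48 B=12] avail[A=25 B=1] open={R10,R11,R12,R4,R6,R7,R8}
Open reservations: ['R10', 'R11', 'R12', 'R4', 'R6', 'R7', 'R8'] -> 7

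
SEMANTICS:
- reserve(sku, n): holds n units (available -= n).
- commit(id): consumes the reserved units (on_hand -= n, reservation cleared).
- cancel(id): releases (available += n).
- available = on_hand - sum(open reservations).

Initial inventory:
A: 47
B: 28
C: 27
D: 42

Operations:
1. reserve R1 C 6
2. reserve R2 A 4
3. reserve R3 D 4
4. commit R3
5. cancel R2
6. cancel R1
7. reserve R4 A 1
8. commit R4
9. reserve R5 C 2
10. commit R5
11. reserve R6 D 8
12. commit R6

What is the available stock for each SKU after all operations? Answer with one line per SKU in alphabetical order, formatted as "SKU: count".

Answer: A: 46
B: 28
C: 25
D: 30

Derivation:
Step 1: reserve R1 C 6 -> on_hand[A=47 B=28 C=27 D=42] avail[A=47 B=28 C=21 D=42] open={R1}
Step 2: reserve R2 A 4 -> on_hand[A=47 B=28 C=27 D=42] avail[A=43 B=28 C=21 D=42] open={R1,R2}
Step 3: reserve R3 D 4 -> on_hand[A=47 B=28 C=27 D=42] avail[A=43 B=28 C=21 D=38] open={R1,R2,R3}
Step 4: commit R3 -> on_hand[A=47 B=28 C=27 D=38] avail[A=43 B=28 C=21 D=38] open={R1,R2}
Step 5: cancel R2 -> on_hand[A=47 B=28 C=27 D=38] avail[A=47 B=28 C=21 D=38] open={R1}
Step 6: cancel R1 -> on_hand[A=47 B=28 C=27 D=38] avail[A=47 B=28 C=27 D=38] open={}
Step 7: reserve R4 A 1 -> on_hand[A=47 B=28 C=27 D=38] avail[A=46 B=28 C=27 D=38] open={R4}
Step 8: commit R4 -> on_hand[A=46 B=28 C=27 D=38] avail[A=46 B=28 C=27 D=38] open={}
Step 9: reserve R5 C 2 -> on_hand[A=46 B=28 C=27 D=38] avail[A=46 B=28 C=25 D=38] open={R5}
Step 10: commit R5 -> on_hand[A=46 B=28 C=25 D=38] avail[A=46 B=28 C=25 D=38] open={}
Step 11: reserve R6 D 8 -> on_hand[A=46 B=28 C=25 D=38] avail[A=46 B=28 C=25 D=30] open={R6}
Step 12: commit R6 -> on_hand[A=46 B=28 C=25 D=30] avail[A=46 B=28 C=25 D=30] open={}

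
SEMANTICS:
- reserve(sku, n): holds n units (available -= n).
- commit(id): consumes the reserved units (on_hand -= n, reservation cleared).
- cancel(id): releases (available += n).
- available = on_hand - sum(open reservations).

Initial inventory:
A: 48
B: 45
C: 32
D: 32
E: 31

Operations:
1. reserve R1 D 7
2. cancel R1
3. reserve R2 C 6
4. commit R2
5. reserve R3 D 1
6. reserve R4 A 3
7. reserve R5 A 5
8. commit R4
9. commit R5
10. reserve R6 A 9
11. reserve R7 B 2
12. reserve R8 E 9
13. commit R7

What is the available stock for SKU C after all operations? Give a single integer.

Answer: 26

Derivation:
Step 1: reserve R1 D 7 -> on_hand[A=48 B=45 C=32 D=32 E=31] avail[A=48 B=45 C=32 D=25 E=31] open={R1}
Step 2: cancel R1 -> on_hand[A=48 B=45 C=32 D=32 E=31] avail[A=48 B=45 C=32 D=32 E=31] open={}
Step 3: reserve R2 C 6 -> on_hand[A=48 B=45 C=32 D=32 E=31] avail[A=48 B=45 C=26 D=32 E=31] open={R2}
Step 4: commit R2 -> on_hand[A=48 B=45 C=26 D=32 E=31] avail[A=48 B=45 C=26 D=32 E=31] open={}
Step 5: reserve R3 D 1 -> on_hand[A=48 B=45 C=26 D=32 E=31] avail[A=48 B=45 C=26 D=31 E=31] open={R3}
Step 6: reserve R4 A 3 -> on_hand[A=48 B=45 C=26 D=32 E=31] avail[A=45 B=45 C=26 D=31 E=31] open={R3,R4}
Step 7: reserve R5 A 5 -> on_hand[A=48 B=45 C=26 D=32 E=31] avail[A=40 B=45 C=26 D=31 E=31] open={R3,R4,R5}
Step 8: commit R4 -> on_hand[A=45 B=45 C=26 D=32 E=31] avail[A=40 B=45 C=26 D=31 E=31] open={R3,R5}
Step 9: commit R5 -> on_hand[A=40 B=45 C=26 D=32 E=31] avail[A=40 B=45 C=26 D=31 E=31] open={R3}
Step 10: reserve R6 A 9 -> on_hand[A=40 B=45 C=26 D=32 E=31] avail[A=31 B=45 C=26 D=31 E=31] open={R3,R6}
Step 11: reserve R7 B 2 -> on_hand[A=40 B=45 C=26 D=32 E=31] avail[A=31 B=43 C=26 D=31 E=31] open={R3,R6,R7}
Step 12: reserve R8 E 9 -> on_hand[A=40 B=45 C=26 D=32 E=31] avail[A=31 B=43 C=26 D=31 E=22] open={R3,R6,R7,R8}
Step 13: commit R7 -> on_hand[A=40 B=43 C=26 D=32 E=31] avail[A=31 B=43 C=26 D=31 E=22] open={R3,R6,R8}
Final available[C] = 26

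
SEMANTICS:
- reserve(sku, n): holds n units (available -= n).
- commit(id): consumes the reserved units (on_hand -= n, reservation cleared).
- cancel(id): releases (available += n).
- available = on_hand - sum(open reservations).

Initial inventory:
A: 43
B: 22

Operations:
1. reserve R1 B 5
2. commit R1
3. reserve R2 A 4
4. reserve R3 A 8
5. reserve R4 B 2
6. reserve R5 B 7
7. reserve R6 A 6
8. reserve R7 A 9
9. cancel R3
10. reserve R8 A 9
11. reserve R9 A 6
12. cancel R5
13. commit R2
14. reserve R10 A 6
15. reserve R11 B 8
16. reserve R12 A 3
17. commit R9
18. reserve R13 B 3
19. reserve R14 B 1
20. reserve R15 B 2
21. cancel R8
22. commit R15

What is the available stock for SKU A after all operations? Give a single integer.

Step 1: reserve R1 B 5 -> on_hand[A=43 B=22] avail[A=43 B=17] open={R1}
Step 2: commit R1 -> on_hand[A=43 B=17] avail[A=43 B=17] open={}
Step 3: reserve R2 A 4 -> on_hand[A=43 B=17] avail[A=39 B=17] open={R2}
Step 4: reserve R3 A 8 -> on_hand[A=43 B=17] avail[A=31 B=17] open={R2,R3}
Step 5: reserve R4 B 2 -> on_hand[A=43 B=17] avail[A=31 B=15] open={R2,R3,R4}
Step 6: reserve R5 B 7 -> on_hand[A=43 B=17] avail[A=31 B=8] open={R2,R3,R4,R5}
Step 7: reserve R6 A 6 -> on_hand[A=43 B=17] avail[A=25 B=8] open={R2,R3,R4,R5,R6}
Step 8: reserve R7 A 9 -> on_hand[A=43 B=17] avail[A=16 B=8] open={R2,R3,R4,R5,R6,R7}
Step 9: cancel R3 -> on_hand[A=43 B=17] avail[A=24 B=8] open={R2,R4,R5,R6,R7}
Step 10: reserve R8 A 9 -> on_hand[A=43 B=17] avail[A=15 B=8] open={R2,R4,R5,R6,R7,R8}
Step 11: reserve R9 A 6 -> on_hand[A=43 B=17] avail[A=9 B=8] open={R2,R4,R5,R6,R7,R8,R9}
Step 12: cancel R5 -> on_hand[A=43 B=17] avail[A=9 B=15] open={R2,R4,R6,R7,R8,R9}
Step 13: commit R2 -> on_hand[A=39 B=17] avail[A=9 B=15] open={R4,R6,R7,R8,R9}
Step 14: reserve R10 A 6 -> on_hand[A=39 B=17] avail[A=3 B=15] open={R10,R4,R6,R7,R8,R9}
Step 15: reserve R11 B 8 -> on_hand[A=39 B=17] avail[A=3 B=7] open={R10,R11,R4,R6,R7,R8,R9}
Step 16: reserve R12 A 3 -> on_hand[A=39 B=17] avail[A=0 B=7] open={R10,R11,R12,R4,R6,R7,R8,R9}
Step 17: commit R9 -> on_hand[A=33 B=17] avail[A=0 B=7] open={R10,R11,R12,R4,R6,R7,R8}
Step 18: reserve R13 B 3 -> on_hand[A=33 B=17] avail[A=0 B=4] open={R10,R11,R12,R13,R4,R6,R7,R8}
Step 19: reserve R14 B 1 -> on_hand[A=33 B=17] avail[A=0 B=3] open={R10,R11,R12,R13,R14,R4,R6,R7,R8}
Step 20: reserve R15 B 2 -> on_hand[A=33 B=17] avail[A=0 B=1] open={R10,R11,R12,R13,R14,R15,R4,R6,R7,R8}
Step 21: cancel R8 -> on_hand[A=33 B=17] avail[A=9 B=1] open={R10,R11,R12,R13,R14,R15,R4,R6,R7}
Step 22: commit R15 -> on_hand[A=33 B=15] avail[A=9 B=1] open={R10,R11,R12,R13,R14,R4,R6,R7}
Final available[A] = 9

Answer: 9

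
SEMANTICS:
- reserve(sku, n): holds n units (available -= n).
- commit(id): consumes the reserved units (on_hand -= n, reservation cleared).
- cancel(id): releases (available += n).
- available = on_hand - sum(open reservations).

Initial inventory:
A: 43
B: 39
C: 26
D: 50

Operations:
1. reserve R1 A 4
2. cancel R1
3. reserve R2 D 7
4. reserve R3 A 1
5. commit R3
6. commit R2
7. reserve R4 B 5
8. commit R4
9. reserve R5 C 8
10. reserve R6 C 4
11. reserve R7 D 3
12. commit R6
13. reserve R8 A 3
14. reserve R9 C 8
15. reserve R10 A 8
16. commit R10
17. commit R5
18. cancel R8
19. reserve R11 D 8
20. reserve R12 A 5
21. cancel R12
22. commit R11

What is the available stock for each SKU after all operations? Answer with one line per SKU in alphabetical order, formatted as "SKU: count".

Step 1: reserve R1 A 4 -> on_hand[A=43 B=39 C=26 D=50] avail[A=39 B=39 C=26 D=50] open={R1}
Step 2: cancel R1 -> on_hand[A=43 B=39 C=26 D=50] avail[A=43 B=39 C=26 D=50] open={}
Step 3: reserve R2 D 7 -> on_hand[A=43 B=39 C=26 D=50] avail[A=43 B=39 C=26 D=43] open={R2}
Step 4: reserve R3 A 1 -> on_hand[A=43 B=39 C=26 D=50] avail[A=42 B=39 C=26 D=43] open={R2,R3}
Step 5: commit R3 -> on_hand[A=42 B=39 C=26 D=50] avail[A=42 B=39 C=26 D=43] open={R2}
Step 6: commit R2 -> on_hand[A=42 B=39 C=26 D=43] avail[A=42 B=39 C=26 D=43] open={}
Step 7: reserve R4 B 5 -> on_hand[A=42 B=39 C=26 D=43] avail[A=42 B=34 C=26 D=43] open={R4}
Step 8: commit R4 -> on_hand[A=42 B=34 C=26 D=43] avail[A=42 B=34 C=26 D=43] open={}
Step 9: reserve R5 C 8 -> on_hand[A=42 B=34 C=26 D=43] avail[A=42 B=34 C=18 D=43] open={R5}
Step 10: reserve R6 C 4 -> on_hand[A=42 B=34 C=26 D=43] avail[A=42 B=34 C=14 D=43] open={R5,R6}
Step 11: reserve R7 D 3 -> on_hand[A=42 B=34 C=26 D=43] avail[A=42 B=34 C=14 D=40] open={R5,R6,R7}
Step 12: commit R6 -> on_hand[A=42 B=34 C=22 D=43] avail[A=42 B=34 C=14 D=40] open={R5,R7}
Step 13: reserve R8 A 3 -> on_hand[A=42 B=34 C=22 D=43] avail[A=39 B=34 C=14 D=40] open={R5,R7,R8}
Step 14: reserve R9 C 8 -> on_hand[A=42 B=34 C=22 D=43] avail[A=39 B=34 C=6 D=40] open={R5,R7,R8,R9}
Step 15: reserve R10 A 8 -> on_hand[A=42 B=34 C=22 D=43] avail[A=31 B=34 C=6 D=40] open={R10,R5,R7,R8,R9}
Step 16: commit R10 -> on_hand[A=34 B=34 C=22 D=43] avail[A=31 B=34 C=6 D=40] open={R5,R7,R8,R9}
Step 17: commit R5 -> on_hand[A=34 B=34 C=14 D=43] avail[A=31 B=34 C=6 D=40] open={R7,R8,R9}
Step 18: cancel R8 -> on_hand[A=34 B=34 C=14 D=43] avail[A=34 B=34 C=6 D=40] open={R7,R9}
Step 19: reserve R11 D 8 -> on_hand[A=34 B=34 C=14 D=43] avail[A=34 B=34 C=6 D=32] open={R11,R7,R9}
Step 20: reserve R12 A 5 -> on_hand[A=34 B=34 C=14 D=43] avail[A=29 B=34 C=6 D=32] open={R11,R12,R7,R9}
Step 21: cancel R12 -> on_hand[A=34 B=34 C=14 D=43] avail[A=34 B=34 C=6 D=32] open={R11,R7,R9}
Step 22: commit R11 -> on_hand[A=34 B=34 C=14 D=35] avail[A=34 B=34 C=6 D=32] open={R7,R9}

Answer: A: 34
B: 34
C: 6
D: 32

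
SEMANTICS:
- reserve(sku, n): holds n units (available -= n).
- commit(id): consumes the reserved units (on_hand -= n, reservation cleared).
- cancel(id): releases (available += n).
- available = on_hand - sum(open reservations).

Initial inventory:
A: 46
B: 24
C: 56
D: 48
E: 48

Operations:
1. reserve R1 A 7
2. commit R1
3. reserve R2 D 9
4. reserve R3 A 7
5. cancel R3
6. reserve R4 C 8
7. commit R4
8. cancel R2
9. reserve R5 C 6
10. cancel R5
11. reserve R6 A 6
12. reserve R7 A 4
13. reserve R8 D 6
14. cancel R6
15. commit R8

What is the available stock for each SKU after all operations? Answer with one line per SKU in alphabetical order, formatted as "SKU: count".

Answer: A: 35
B: 24
C: 48
D: 42
E: 48

Derivation:
Step 1: reserve R1 A 7 -> on_hand[A=46 B=24 C=56 D=48 E=48] avail[A=39 B=24 C=56 D=48 E=48] open={R1}
Step 2: commit R1 -> on_hand[A=39 B=24 C=56 D=48 E=48] avail[A=39 B=24 C=56 D=48 E=48] open={}
Step 3: reserve R2 D 9 -> on_hand[A=39 B=24 C=56 D=48 E=48] avail[A=39 B=24 C=56 D=39 E=48] open={R2}
Step 4: reserve R3 A 7 -> on_hand[A=39 B=24 C=56 D=48 E=48] avail[A=32 B=24 C=56 D=39 E=48] open={R2,R3}
Step 5: cancel R3 -> on_hand[A=39 B=24 C=56 D=48 E=48] avail[A=39 B=24 C=56 D=39 E=48] open={R2}
Step 6: reserve R4 C 8 -> on_hand[A=39 B=24 C=56 D=48 E=48] avail[A=39 B=24 C=48 D=39 E=48] open={R2,R4}
Step 7: commit R4 -> on_hand[A=39 B=24 C=48 D=48 E=48] avail[A=39 B=24 C=48 D=39 E=48] open={R2}
Step 8: cancel R2 -> on_hand[A=39 B=24 C=48 D=48 E=48] avail[A=39 B=24 C=48 D=48 E=48] open={}
Step 9: reserve R5 C 6 -> on_hand[A=39 B=24 C=48 D=48 E=48] avail[A=39 B=24 C=42 D=48 E=48] open={R5}
Step 10: cancel R5 -> on_hand[A=39 B=24 C=48 D=48 E=48] avail[A=39 B=24 C=48 D=48 E=48] open={}
Step 11: reserve R6 A 6 -> on_hand[A=39 B=24 C=48 D=48 E=48] avail[A=33 B=24 C=48 D=48 E=48] open={R6}
Step 12: reserve R7 A 4 -> on_hand[A=39 B=24 C=48 D=48 E=48] avail[A=29 B=24 C=48 D=48 E=48] open={R6,R7}
Step 13: reserve R8 D 6 -> on_hand[A=39 B=24 C=48 D=48 E=48] avail[A=29 B=24 C=48 D=42 E=48] open={R6,R7,R8}
Step 14: cancel R6 -> on_hand[A=39 B=24 C=48 D=48 E=48] avail[A=35 B=24 C=48 D=42 E=48] open={R7,R8}
Step 15: commit R8 -> on_hand[A=39 B=24 C=48 D=42 E=48] avail[A=35 B=24 C=48 D=42 E=48] open={R7}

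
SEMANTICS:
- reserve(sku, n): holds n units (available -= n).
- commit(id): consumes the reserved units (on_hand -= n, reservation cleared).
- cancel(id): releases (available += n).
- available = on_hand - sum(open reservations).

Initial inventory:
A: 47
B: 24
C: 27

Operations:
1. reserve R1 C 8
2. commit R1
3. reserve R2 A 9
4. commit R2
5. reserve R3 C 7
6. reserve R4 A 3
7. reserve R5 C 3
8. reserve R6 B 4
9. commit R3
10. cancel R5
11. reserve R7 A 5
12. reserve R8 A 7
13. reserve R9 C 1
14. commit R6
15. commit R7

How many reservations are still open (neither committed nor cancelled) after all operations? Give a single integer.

Answer: 3

Derivation:
Step 1: reserve R1 C 8 -> on_hand[A=47 B=24 C=27] avail[A=47 B=24 C=19] open={R1}
Step 2: commit R1 -> on_hand[A=47 B=24 C=19] avail[A=47 B=24 C=19] open={}
Step 3: reserve R2 A 9 -> on_hand[A=47 B=24 C=19] avail[A=38 B=24 C=19] open={R2}
Step 4: commit R2 -> on_hand[A=38 B=24 C=19] avail[A=38 B=24 C=19] open={}
Step 5: reserve R3 C 7 -> on_hand[A=38 B=24 C=19] avail[A=38 B=24 C=12] open={R3}
Step 6: reserve R4 A 3 -> on_hand[A=38 B=24 C=19] avail[A=35 B=24 C=12] open={R3,R4}
Step 7: reserve R5 C 3 -> on_hand[A=38 B=24 C=19] avail[A=35 B=24 C=9] open={R3,R4,R5}
Step 8: reserve R6 B 4 -> on_hand[A=38 B=24 C=19] avail[A=35 B=20 C=9] open={R3,R4,R5,R6}
Step 9: commit R3 -> on_hand[A=38 B=24 C=12] avail[A=35 B=20 C=9] open={R4,R5,R6}
Step 10: cancel R5 -> on_hand[A=38 B=24 C=12] avail[A=35 B=20 C=12] open={R4,R6}
Step 11: reserve R7 A 5 -> on_hand[A=38 B=24 C=12] avail[A=30 B=20 C=12] open={R4,R6,R7}
Step 12: reserve R8 A 7 -> on_hand[A=38 B=24 C=12] avail[A=23 B=20 C=12] open={R4,R6,R7,R8}
Step 13: reserve R9 C 1 -> on_hand[A=38 B=24 C=12] avail[A=23 B=20 C=11] open={R4,R6,R7,R8,R9}
Step 14: commit R6 -> on_hand[A=38 B=20 C=12] avail[A=23 B=20 C=11] open={R4,R7,R8,R9}
Step 15: commit R7 -> on_hand[A=33 B=20 C=12] avail[A=23 B=20 C=11] open={R4,R8,R9}
Open reservations: ['R4', 'R8', 'R9'] -> 3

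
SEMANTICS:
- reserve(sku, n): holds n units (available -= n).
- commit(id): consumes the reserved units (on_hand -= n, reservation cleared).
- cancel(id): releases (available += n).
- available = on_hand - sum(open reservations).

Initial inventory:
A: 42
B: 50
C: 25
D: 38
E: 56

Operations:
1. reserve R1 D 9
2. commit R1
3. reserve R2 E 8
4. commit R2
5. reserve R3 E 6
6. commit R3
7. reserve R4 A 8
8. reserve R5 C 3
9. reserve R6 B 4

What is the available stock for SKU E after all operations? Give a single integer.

Step 1: reserve R1 D 9 -> on_hand[A=42 B=50 C=25 D=38 E=56] avail[A=42 B=50 C=25 D=29 E=56] open={R1}
Step 2: commit R1 -> on_hand[A=42 B=50 C=25 D=29 E=56] avail[A=42 B=50 C=25 D=29 E=56] open={}
Step 3: reserve R2 E 8 -> on_hand[A=42 B=50 C=25 D=29 E=56] avail[A=42 B=50 C=25 D=29 E=48] open={R2}
Step 4: commit R2 -> on_hand[A=42 B=50 C=25 D=29 E=48] avail[A=42 B=50 C=25 D=29 E=48] open={}
Step 5: reserve R3 E 6 -> on_hand[A=42 B=50 C=25 D=29 E=48] avail[A=42 B=50 C=25 D=29 E=42] open={R3}
Step 6: commit R3 -> on_hand[A=42 B=50 C=25 D=29 E=42] avail[A=42 B=50 C=25 D=29 E=42] open={}
Step 7: reserve R4 A 8 -> on_hand[A=42 B=50 C=25 D=29 E=42] avail[A=34 B=50 C=25 D=29 E=42] open={R4}
Step 8: reserve R5 C 3 -> on_hand[A=42 B=50 C=25 D=29 E=42] avail[A=34 B=50 C=22 D=29 E=42] open={R4,R5}
Step 9: reserve R6 B 4 -> on_hand[A=42 B=50 C=25 D=29 E=42] avail[A=34 B=46 C=22 D=29 E=42] open={R4,R5,R6}
Final available[E] = 42

Answer: 42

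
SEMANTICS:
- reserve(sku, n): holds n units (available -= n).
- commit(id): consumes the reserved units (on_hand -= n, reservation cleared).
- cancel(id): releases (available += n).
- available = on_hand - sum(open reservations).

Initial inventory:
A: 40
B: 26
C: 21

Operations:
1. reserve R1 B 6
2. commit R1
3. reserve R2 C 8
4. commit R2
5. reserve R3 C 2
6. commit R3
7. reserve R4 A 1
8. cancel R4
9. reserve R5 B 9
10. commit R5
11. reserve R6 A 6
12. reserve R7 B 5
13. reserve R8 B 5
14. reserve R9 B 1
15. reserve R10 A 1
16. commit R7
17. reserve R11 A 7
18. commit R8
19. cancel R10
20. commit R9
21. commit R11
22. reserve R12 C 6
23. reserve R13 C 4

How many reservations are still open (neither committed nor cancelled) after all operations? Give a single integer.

Answer: 3

Derivation:
Step 1: reserve R1 B 6 -> on_hand[A=40 B=26 C=21] avail[A=40 B=20 C=21] open={R1}
Step 2: commit R1 -> on_hand[A=40 B=20 C=21] avail[A=40 B=20 C=21] open={}
Step 3: reserve R2 C 8 -> on_hand[A=40 B=20 C=21] avail[A=40 B=20 C=13] open={R2}
Step 4: commit R2 -> on_hand[A=40 B=20 C=13] avail[A=40 B=20 C=13] open={}
Step 5: reserve R3 C 2 -> on_hand[A=40 B=20 C=13] avail[A=40 B=20 C=11] open={R3}
Step 6: commit R3 -> on_hand[A=40 B=20 C=11] avail[A=40 B=20 C=11] open={}
Step 7: reserve R4 A 1 -> on_hand[A=40 B=20 C=11] avail[A=39 B=20 C=11] open={R4}
Step 8: cancel R4 -> on_hand[A=40 B=20 C=11] avail[A=40 B=20 C=11] open={}
Step 9: reserve R5 B 9 -> on_hand[A=40 B=20 C=11] avail[A=40 B=11 C=11] open={R5}
Step 10: commit R5 -> on_hand[A=40 B=11 C=11] avail[A=40 B=11 C=11] open={}
Step 11: reserve R6 A 6 -> on_hand[A=40 B=11 C=11] avail[A=34 B=11 C=11] open={R6}
Step 12: reserve R7 B 5 -> on_hand[A=40 B=11 C=11] avail[A=34 B=6 C=11] open={R6,R7}
Step 13: reserve R8 B 5 -> on_hand[A=40 B=11 C=11] avail[A=34 B=1 C=11] open={R6,R7,R8}
Step 14: reserve R9 B 1 -> on_hand[A=40 B=11 C=11] avail[A=34 B=0 C=11] open={R6,R7,R8,R9}
Step 15: reserve R10 A 1 -> on_hand[A=40 B=11 C=11] avail[A=33 B=0 C=11] open={R10,R6,R7,R8,R9}
Step 16: commit R7 -> on_hand[A=40 B=6 C=11] avail[A=33 B=0 C=11] open={R10,R6,R8,R9}
Step 17: reserve R11 A 7 -> on_hand[A=40 B=6 C=11] avail[A=26 B=0 C=11] open={R10,R11,R6,R8,R9}
Step 18: commit R8 -> on_hand[A=40 B=1 C=11] avail[A=26 B=0 C=11] open={R10,R11,R6,R9}
Step 19: cancel R10 -> on_hand[A=40 B=1 C=11] avail[A=27 B=0 C=11] open={R11,R6,R9}
Step 20: commit R9 -> on_hand[A=40 B=0 C=11] avail[A=27 B=0 C=11] open={R11,R6}
Step 21: commit R11 -> on_hand[A=33 B=0 C=11] avail[A=27 B=0 C=11] open={R6}
Step 22: reserve R12 C 6 -> on_hand[A=33 B=0 C=11] avail[A=27 B=0 C=5] open={R12,R6}
Step 23: reserve R13 C 4 -> on_hand[A=33 B=0 C=11] avail[A=27 B=0 C=1] open={R12,R13,R6}
Open reservations: ['R12', 'R13', 'R6'] -> 3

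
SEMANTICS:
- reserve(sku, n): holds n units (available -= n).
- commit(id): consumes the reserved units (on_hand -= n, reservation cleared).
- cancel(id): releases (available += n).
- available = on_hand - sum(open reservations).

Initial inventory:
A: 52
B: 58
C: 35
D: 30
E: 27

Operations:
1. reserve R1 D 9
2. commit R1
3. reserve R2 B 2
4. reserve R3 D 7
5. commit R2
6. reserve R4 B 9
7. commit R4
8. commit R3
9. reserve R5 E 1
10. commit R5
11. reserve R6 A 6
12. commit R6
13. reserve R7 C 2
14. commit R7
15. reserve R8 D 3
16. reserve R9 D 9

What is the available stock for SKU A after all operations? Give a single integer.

Answer: 46

Derivation:
Step 1: reserve R1 D 9 -> on_hand[A=52 B=58 C=35 D=30 E=27] avail[A=52 B=58 C=35 D=21 E=27] open={R1}
Step 2: commit R1 -> on_hand[A=52 B=58 C=35 D=21 E=27] avail[A=52 B=58 C=35 D=21 E=27] open={}
Step 3: reserve R2 B 2 -> on_hand[A=52 B=58 C=35 D=21 E=27] avail[A=52 B=56 C=35 D=21 E=27] open={R2}
Step 4: reserve R3 D 7 -> on_hand[A=52 B=58 C=35 D=21 E=27] avail[A=52 B=56 C=35 D=14 E=27] open={R2,R3}
Step 5: commit R2 -> on_hand[A=52 B=56 C=35 D=21 E=27] avail[A=52 B=56 C=35 D=14 E=27] open={R3}
Step 6: reserve R4 B 9 -> on_hand[A=52 B=56 C=35 D=21 E=27] avail[A=52 B=47 C=35 D=14 E=27] open={R3,R4}
Step 7: commit R4 -> on_hand[A=52 B=47 C=35 D=21 E=27] avail[A=52 B=47 C=35 D=14 E=27] open={R3}
Step 8: commit R3 -> on_hand[A=52 B=47 C=35 D=14 E=27] avail[A=52 B=47 C=35 D=14 E=27] open={}
Step 9: reserve R5 E 1 -> on_hand[A=52 B=47 C=35 D=14 E=27] avail[A=52 B=47 C=35 D=14 E=26] open={R5}
Step 10: commit R5 -> on_hand[A=52 B=47 C=35 D=14 E=26] avail[A=52 B=47 C=35 D=14 E=26] open={}
Step 11: reserve R6 A 6 -> on_hand[A=52 B=47 C=35 D=14 E=26] avail[A=46 B=47 C=35 D=14 E=26] open={R6}
Step 12: commit R6 -> on_hand[A=46 B=47 C=35 D=14 E=26] avail[A=46 B=47 C=35 D=14 E=26] open={}
Step 13: reserve R7 C 2 -> on_hand[A=46 B=47 C=35 D=14 E=26] avail[A=46 B=47 C=33 D=14 E=26] open={R7}
Step 14: commit R7 -> on_hand[A=46 B=47 C=33 D=14 E=26] avail[A=46 B=47 C=33 D=14 E=26] open={}
Step 15: reserve R8 D 3 -> on_hand[A=46 B=47 C=33 D=14 E=26] avail[A=46 B=47 C=33 D=11 E=26] open={R8}
Step 16: reserve R9 D 9 -> on_hand[A=46 B=47 C=33 D=14 E=26] avail[A=46 B=47 C=33 D=2 E=26] open={R8,R9}
Final available[A] = 46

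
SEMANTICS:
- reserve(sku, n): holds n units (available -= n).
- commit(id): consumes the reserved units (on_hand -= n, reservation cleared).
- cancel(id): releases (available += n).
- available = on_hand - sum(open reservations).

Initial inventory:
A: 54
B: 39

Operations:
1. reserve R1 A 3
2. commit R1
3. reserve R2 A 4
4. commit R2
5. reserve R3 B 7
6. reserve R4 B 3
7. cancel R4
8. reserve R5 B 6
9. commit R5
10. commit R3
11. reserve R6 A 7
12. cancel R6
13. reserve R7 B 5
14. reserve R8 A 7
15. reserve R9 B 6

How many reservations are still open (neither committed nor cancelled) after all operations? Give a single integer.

Step 1: reserve R1 A 3 -> on_hand[A=54 B=39] avail[A=51 B=39] open={R1}
Step 2: commit R1 -> on_hand[A=51 B=39] avail[A=51 B=39] open={}
Step 3: reserve R2 A 4 -> on_hand[A=51 B=39] avail[A=47 B=39] open={R2}
Step 4: commit R2 -> on_hand[A=47 B=39] avail[A=47 B=39] open={}
Step 5: reserve R3 B 7 -> on_hand[A=47 B=39] avail[A=47 B=32] open={R3}
Step 6: reserve R4 B 3 -> on_hand[A=47 B=39] avail[A=47 B=29] open={R3,R4}
Step 7: cancel R4 -> on_hand[A=47 B=39] avail[A=47 B=32] open={R3}
Step 8: reserve R5 B 6 -> on_hand[A=47 B=39] avail[A=47 B=26] open={R3,R5}
Step 9: commit R5 -> on_hand[A=47 B=33] avail[A=47 B=26] open={R3}
Step 10: commit R3 -> on_hand[A=47 B=26] avail[A=47 B=26] open={}
Step 11: reserve R6 A 7 -> on_hand[A=47 B=26] avail[A=40 B=26] open={R6}
Step 12: cancel R6 -> on_hand[A=47 B=26] avail[A=47 B=26] open={}
Step 13: reserve R7 B 5 -> on_hand[A=47 B=26] avail[A=47 B=21] open={R7}
Step 14: reserve R8 A 7 -> on_hand[A=47 B=26] avail[A=40 B=21] open={R7,R8}
Step 15: reserve R9 B 6 -> on_hand[A=47 B=26] avail[A=40 B=15] open={R7,R8,R9}
Open reservations: ['R7', 'R8', 'R9'] -> 3

Answer: 3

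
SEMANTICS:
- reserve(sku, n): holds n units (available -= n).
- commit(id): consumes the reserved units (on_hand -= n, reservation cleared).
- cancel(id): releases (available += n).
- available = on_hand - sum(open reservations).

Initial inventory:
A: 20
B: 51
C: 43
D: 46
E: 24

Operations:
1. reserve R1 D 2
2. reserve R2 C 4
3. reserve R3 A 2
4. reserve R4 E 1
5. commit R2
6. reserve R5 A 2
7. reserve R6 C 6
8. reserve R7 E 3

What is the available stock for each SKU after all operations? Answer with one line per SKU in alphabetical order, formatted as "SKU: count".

Answer: A: 16
B: 51
C: 33
D: 44
E: 20

Derivation:
Step 1: reserve R1 D 2 -> on_hand[A=20 B=51 C=43 D=46 E=24] avail[A=20 B=51 C=43 D=44 E=24] open={R1}
Step 2: reserve R2 C 4 -> on_hand[A=20 B=51 C=43 D=46 E=24] avail[A=20 B=51 C=39 D=44 E=24] open={R1,R2}
Step 3: reserve R3 A 2 -> on_hand[A=20 B=51 C=43 D=46 E=24] avail[A=18 B=51 C=39 D=44 E=24] open={R1,R2,R3}
Step 4: reserve R4 E 1 -> on_hand[A=20 B=51 C=43 D=46 E=24] avail[A=18 B=51 C=39 D=44 E=23] open={R1,R2,R3,R4}
Step 5: commit R2 -> on_hand[A=20 B=51 C=39 D=46 E=24] avail[A=18 B=51 C=39 D=44 E=23] open={R1,R3,R4}
Step 6: reserve R5 A 2 -> on_hand[A=20 B=51 C=39 D=46 E=24] avail[A=16 B=51 C=39 D=44 E=23] open={R1,R3,R4,R5}
Step 7: reserve R6 C 6 -> on_hand[A=20 B=51 C=39 D=46 E=24] avail[A=16 B=51 C=33 D=44 E=23] open={R1,R3,R4,R5,R6}
Step 8: reserve R7 E 3 -> on_hand[A=20 B=51 C=39 D=46 E=24] avail[A=16 B=51 C=33 D=44 E=20] open={R1,R3,R4,R5,R6,R7}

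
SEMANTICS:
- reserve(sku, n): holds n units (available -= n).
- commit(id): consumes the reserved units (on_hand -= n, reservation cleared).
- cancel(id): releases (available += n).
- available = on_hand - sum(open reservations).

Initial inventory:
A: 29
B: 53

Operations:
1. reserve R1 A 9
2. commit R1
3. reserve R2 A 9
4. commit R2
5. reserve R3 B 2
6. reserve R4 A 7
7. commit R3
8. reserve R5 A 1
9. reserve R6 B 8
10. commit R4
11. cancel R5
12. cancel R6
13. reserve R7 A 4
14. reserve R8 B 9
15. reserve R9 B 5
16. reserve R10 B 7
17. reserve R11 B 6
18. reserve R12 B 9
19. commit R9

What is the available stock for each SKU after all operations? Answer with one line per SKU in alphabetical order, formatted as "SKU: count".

Answer: A: 0
B: 15

Derivation:
Step 1: reserve R1 A 9 -> on_hand[A=29 B=53] avail[A=20 B=53] open={R1}
Step 2: commit R1 -> on_hand[A=20 B=53] avail[A=20 B=53] open={}
Step 3: reserve R2 A 9 -> on_hand[A=20 B=53] avail[A=11 B=53] open={R2}
Step 4: commit R2 -> on_hand[A=11 B=53] avail[A=11 B=53] open={}
Step 5: reserve R3 B 2 -> on_hand[A=11 B=53] avail[A=11 B=51] open={R3}
Step 6: reserve R4 A 7 -> on_hand[A=11 B=53] avail[A=4 B=51] open={R3,R4}
Step 7: commit R3 -> on_hand[A=11 B=51] avail[A=4 B=51] open={R4}
Step 8: reserve R5 A 1 -> on_hand[A=11 B=51] avail[A=3 B=51] open={R4,R5}
Step 9: reserve R6 B 8 -> on_hand[A=11 B=51] avail[A=3 B=43] open={R4,R5,R6}
Step 10: commit R4 -> on_hand[A=4 B=51] avail[A=3 B=43] open={R5,R6}
Step 11: cancel R5 -> on_hand[A=4 B=51] avail[A=4 B=43] open={R6}
Step 12: cancel R6 -> on_hand[A=4 B=51] avail[A=4 B=51] open={}
Step 13: reserve R7 A 4 -> on_hand[A=4 B=51] avail[A=0 B=51] open={R7}
Step 14: reserve R8 B 9 -> on_hand[A=4 B=51] avail[A=0 B=42] open={R7,R8}
Step 15: reserve R9 B 5 -> on_hand[A=4 B=51] avail[A=0 B=37] open={R7,R8,R9}
Step 16: reserve R10 B 7 -> on_hand[A=4 B=51] avail[A=0 B=30] open={R10,R7,R8,R9}
Step 17: reserve R11 B 6 -> on_hand[A=4 B=51] avail[A=0 B=24] open={R10,R11,R7,R8,R9}
Step 18: reserve R12 B 9 -> on_hand[A=4 B=51] avail[A=0 B=15] open={R10,R11,R12,R7,R8,R9}
Step 19: commit R9 -> on_hand[A=4 B=46] avail[A=0 B=15] open={R10,R11,R12,R7,R8}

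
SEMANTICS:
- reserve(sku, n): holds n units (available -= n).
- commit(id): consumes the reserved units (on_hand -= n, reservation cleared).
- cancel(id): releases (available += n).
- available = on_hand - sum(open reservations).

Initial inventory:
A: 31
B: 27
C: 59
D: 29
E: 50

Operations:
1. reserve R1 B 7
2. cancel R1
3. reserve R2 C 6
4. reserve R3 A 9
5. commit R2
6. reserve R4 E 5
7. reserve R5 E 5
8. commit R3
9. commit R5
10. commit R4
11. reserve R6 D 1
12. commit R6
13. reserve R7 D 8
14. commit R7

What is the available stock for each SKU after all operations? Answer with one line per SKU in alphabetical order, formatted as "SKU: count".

Step 1: reserve R1 B 7 -> on_hand[A=31 B=27 C=59 D=29 E=50] avail[A=31 B=20 C=59 D=29 E=50] open={R1}
Step 2: cancel R1 -> on_hand[A=31 B=27 C=59 D=29 E=50] avail[A=31 B=27 C=59 D=29 E=50] open={}
Step 3: reserve R2 C 6 -> on_hand[A=31 B=27 C=59 D=29 E=50] avail[A=31 B=27 C=53 D=29 E=50] open={R2}
Step 4: reserve R3 A 9 -> on_hand[A=31 B=27 C=59 D=29 E=50] avail[A=22 B=27 C=53 D=29 E=50] open={R2,R3}
Step 5: commit R2 -> on_hand[A=31 B=27 C=53 D=29 E=50] avail[A=22 B=27 C=53 D=29 E=50] open={R3}
Step 6: reserve R4 E 5 -> on_hand[A=31 B=27 C=53 D=29 E=50] avail[A=22 B=27 C=53 D=29 E=45] open={R3,R4}
Step 7: reserve R5 E 5 -> on_hand[A=31 B=27 C=53 D=29 E=50] avail[A=22 B=27 C=53 D=29 E=40] open={R3,R4,R5}
Step 8: commit R3 -> on_hand[A=22 B=27 C=53 D=29 E=50] avail[A=22 B=27 C=53 D=29 E=40] open={R4,R5}
Step 9: commit R5 -> on_hand[A=22 B=27 C=53 D=29 E=45] avail[A=22 B=27 C=53 D=29 E=40] open={R4}
Step 10: commit R4 -> on_hand[A=22 B=27 C=53 D=29 E=40] avail[A=22 B=27 C=53 D=29 E=40] open={}
Step 11: reserve R6 D 1 -> on_hand[A=22 B=27 C=53 D=29 E=40] avail[A=22 B=27 C=53 D=28 E=40] open={R6}
Step 12: commit R6 -> on_hand[A=22 B=27 C=53 D=28 E=40] avail[A=22 B=27 C=53 D=28 E=40] open={}
Step 13: reserve R7 D 8 -> on_hand[A=22 B=27 C=53 D=28 E=40] avail[A=22 B=27 C=53 D=20 E=40] open={R7}
Step 14: commit R7 -> on_hand[A=22 B=27 C=53 D=20 E=40] avail[A=22 B=27 C=53 D=20 E=40] open={}

Answer: A: 22
B: 27
C: 53
D: 20
E: 40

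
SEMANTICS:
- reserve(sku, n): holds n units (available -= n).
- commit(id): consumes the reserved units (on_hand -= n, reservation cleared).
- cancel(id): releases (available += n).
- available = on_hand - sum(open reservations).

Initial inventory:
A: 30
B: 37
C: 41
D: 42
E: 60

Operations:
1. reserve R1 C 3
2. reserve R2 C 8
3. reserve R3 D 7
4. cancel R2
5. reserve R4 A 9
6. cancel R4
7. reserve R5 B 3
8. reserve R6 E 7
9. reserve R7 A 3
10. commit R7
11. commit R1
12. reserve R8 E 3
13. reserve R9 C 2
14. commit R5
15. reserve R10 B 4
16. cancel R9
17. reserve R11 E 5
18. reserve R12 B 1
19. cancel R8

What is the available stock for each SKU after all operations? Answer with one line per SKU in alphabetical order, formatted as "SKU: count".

Step 1: reserve R1 C 3 -> on_hand[A=30 B=37 C=41 D=42 E=60] avail[A=30 B=37 C=38 D=42 E=60] open={R1}
Step 2: reserve R2 C 8 -> on_hand[A=30 B=37 C=41 D=42 E=60] avail[A=30 B=37 C=30 D=42 E=60] open={R1,R2}
Step 3: reserve R3 D 7 -> on_hand[A=30 B=37 C=41 D=42 E=60] avail[A=30 B=37 C=30 D=35 E=60] open={R1,R2,R3}
Step 4: cancel R2 -> on_hand[A=30 B=37 C=41 D=42 E=60] avail[A=30 B=37 C=38 D=35 E=60] open={R1,R3}
Step 5: reserve R4 A 9 -> on_hand[A=30 B=37 C=41 D=42 E=60] avail[A=21 B=37 C=38 D=35 E=60] open={R1,R3,R4}
Step 6: cancel R4 -> on_hand[A=30 B=37 C=41 D=42 E=60] avail[A=30 B=37 C=38 D=35 E=60] open={R1,R3}
Step 7: reserve R5 B 3 -> on_hand[A=30 B=37 C=41 D=42 E=60] avail[A=30 B=34 C=38 D=35 E=60] open={R1,R3,R5}
Step 8: reserve R6 E 7 -> on_hand[A=30 B=37 C=41 D=42 E=60] avail[A=30 B=34 C=38 D=35 E=53] open={R1,R3,R5,R6}
Step 9: reserve R7 A 3 -> on_hand[A=30 B=37 C=41 D=42 E=60] avail[A=27 B=34 C=38 D=35 E=53] open={R1,R3,R5,R6,R7}
Step 10: commit R7 -> on_hand[A=27 B=37 C=41 D=42 E=60] avail[A=27 B=34 C=38 D=35 E=53] open={R1,R3,R5,R6}
Step 11: commit R1 -> on_hand[A=27 B=37 C=38 D=42 E=60] avail[A=27 B=34 C=38 D=35 E=53] open={R3,R5,R6}
Step 12: reserve R8 E 3 -> on_hand[A=27 B=37 C=38 D=42 E=60] avail[A=27 B=34 C=38 D=35 E=50] open={R3,R5,R6,R8}
Step 13: reserve R9 C 2 -> on_hand[A=27 B=37 C=38 D=42 E=60] avail[A=27 B=34 C=36 D=35 E=50] open={R3,R5,R6,R8,R9}
Step 14: commit R5 -> on_hand[A=27 B=34 C=38 D=42 E=60] avail[A=27 B=34 C=36 D=35 E=50] open={R3,R6,R8,R9}
Step 15: reserve R10 B 4 -> on_hand[A=27 B=34 C=38 D=42 E=60] avail[A=27 B=30 C=36 D=35 E=50] open={R10,R3,R6,R8,R9}
Step 16: cancel R9 -> on_hand[A=27 B=34 C=38 D=42 E=60] avail[A=27 B=30 C=38 D=35 E=50] open={R10,R3,R6,R8}
Step 17: reserve R11 E 5 -> on_hand[A=27 B=34 C=38 D=42 E=60] avail[A=27 B=30 C=38 D=35 E=45] open={R10,R11,R3,R6,R8}
Step 18: reserve R12 B 1 -> on_hand[A=27 B=34 C=38 D=42 E=60] avail[A=27 B=29 C=38 D=35 E=45] open={R10,R11,R12,R3,R6,R8}
Step 19: cancel R8 -> on_hand[A=27 B=34 C=38 D=42 E=60] avail[A=27 B=29 C=38 D=35 E=48] open={R10,R11,R12,R3,R6}

Answer: A: 27
B: 29
C: 38
D: 35
E: 48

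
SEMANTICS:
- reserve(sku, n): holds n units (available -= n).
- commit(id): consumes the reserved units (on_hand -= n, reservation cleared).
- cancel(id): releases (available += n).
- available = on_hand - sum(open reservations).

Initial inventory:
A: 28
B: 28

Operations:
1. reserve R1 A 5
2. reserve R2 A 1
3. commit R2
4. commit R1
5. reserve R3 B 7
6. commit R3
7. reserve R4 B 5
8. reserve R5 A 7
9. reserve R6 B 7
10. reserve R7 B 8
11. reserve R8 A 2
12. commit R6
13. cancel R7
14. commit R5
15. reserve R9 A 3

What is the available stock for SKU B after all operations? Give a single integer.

Answer: 9

Derivation:
Step 1: reserve R1 A 5 -> on_hand[A=28 B=28] avail[A=23 B=28] open={R1}
Step 2: reserve R2 A 1 -> on_hand[A=28 B=28] avail[A=22 B=28] open={R1,R2}
Step 3: commit R2 -> on_hand[A=27 B=28] avail[A=22 B=28] open={R1}
Step 4: commit R1 -> on_hand[A=22 B=28] avail[A=22 B=28] open={}
Step 5: reserve R3 B 7 -> on_hand[A=22 B=28] avail[A=22 B=21] open={R3}
Step 6: commit R3 -> on_hand[A=22 B=21] avail[A=22 B=21] open={}
Step 7: reserve R4 B 5 -> on_hand[A=22 B=21] avail[A=22 B=16] open={R4}
Step 8: reserve R5 A 7 -> on_hand[A=22 B=21] avail[A=15 B=16] open={R4,R5}
Step 9: reserve R6 B 7 -> on_hand[A=22 B=21] avail[A=15 B=9] open={R4,R5,R6}
Step 10: reserve R7 B 8 -> on_hand[A=22 B=21] avail[A=15 B=1] open={R4,R5,R6,R7}
Step 11: reserve R8 A 2 -> on_hand[A=22 B=21] avail[A=13 B=1] open={R4,R5,R6,R7,R8}
Step 12: commit R6 -> on_hand[A=22 B=14] avail[A=13 B=1] open={R4,R5,R7,R8}
Step 13: cancel R7 -> on_hand[A=22 B=14] avail[A=13 B=9] open={R4,R5,R8}
Step 14: commit R5 -> on_hand[A=15 B=14] avail[A=13 B=9] open={R4,R8}
Step 15: reserve R9 A 3 -> on_hand[A=15 B=14] avail[A=10 B=9] open={R4,R8,R9}
Final available[B] = 9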